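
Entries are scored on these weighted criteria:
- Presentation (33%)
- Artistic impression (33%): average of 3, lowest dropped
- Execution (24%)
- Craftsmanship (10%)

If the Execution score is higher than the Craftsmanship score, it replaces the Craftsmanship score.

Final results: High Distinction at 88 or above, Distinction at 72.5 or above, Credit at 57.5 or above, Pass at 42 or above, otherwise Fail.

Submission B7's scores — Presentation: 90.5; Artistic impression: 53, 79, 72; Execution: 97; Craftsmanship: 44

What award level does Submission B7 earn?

Artistic impression: drop 53 → average of remaining 2 = 151/2 = 75.5
Execution (97) > Craftsmanship (44), so Craftsmanship counts as 97.
Weighted total:
  Presentation 90.5 × 0.33 = 29.865
  Artistic impression 75.5 × 0.33 = 24.915
  Execution 97 × 0.24 = 23.28
  Craftsmanship 97 × 0.1 = 9.7
Sum = 87.76
87.76 is ≥ 72.5 and < 88 → Distinction

Distinction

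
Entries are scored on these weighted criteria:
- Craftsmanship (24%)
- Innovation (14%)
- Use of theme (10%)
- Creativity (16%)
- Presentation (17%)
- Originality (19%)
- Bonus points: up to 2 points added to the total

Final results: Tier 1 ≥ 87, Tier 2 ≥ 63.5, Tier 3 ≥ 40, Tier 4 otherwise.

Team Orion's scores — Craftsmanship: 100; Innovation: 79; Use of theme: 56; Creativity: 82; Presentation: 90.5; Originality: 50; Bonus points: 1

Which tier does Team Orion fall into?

Tier 2

Weighted total:
  Craftsmanship 100 × 0.24 = 24
  Innovation 79 × 0.14 = 11.06
  Use of theme 56 × 0.1 = 5.6
  Creativity 82 × 0.16 = 13.12
  Presentation 90.5 × 0.17 = 15.385
  Originality 50 × 0.19 = 9.5
Sum = 78.665
Bonus points: 78.665 + 1 = 79.665
79.665 is ≥ 63.5 and < 87 → Tier 2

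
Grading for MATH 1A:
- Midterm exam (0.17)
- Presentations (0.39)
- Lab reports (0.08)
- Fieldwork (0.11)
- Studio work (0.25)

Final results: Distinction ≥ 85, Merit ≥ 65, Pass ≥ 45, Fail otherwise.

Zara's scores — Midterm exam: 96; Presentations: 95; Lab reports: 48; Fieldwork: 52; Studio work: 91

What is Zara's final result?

Distinction

Weighted total:
  Midterm exam 96 × 0.17 = 16.32
  Presentations 95 × 0.39 = 37.05
  Lab reports 48 × 0.08 = 3.84
  Fieldwork 52 × 0.11 = 5.72
  Studio work 91 × 0.25 = 22.75
Sum = 85.68
85.68 ≥ 85 → Distinction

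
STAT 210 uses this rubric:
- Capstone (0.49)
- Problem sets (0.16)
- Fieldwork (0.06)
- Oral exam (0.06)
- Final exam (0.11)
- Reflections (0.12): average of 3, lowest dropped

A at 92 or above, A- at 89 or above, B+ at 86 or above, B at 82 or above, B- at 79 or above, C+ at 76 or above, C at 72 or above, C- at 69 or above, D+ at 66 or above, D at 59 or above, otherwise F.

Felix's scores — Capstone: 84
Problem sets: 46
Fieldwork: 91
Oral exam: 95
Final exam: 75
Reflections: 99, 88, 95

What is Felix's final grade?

B-

Reflections: drop 88 → average of remaining 2 = 194/2 = 97
Weighted total:
  Capstone 84 × 0.49 = 41.16
  Problem sets 46 × 0.16 = 7.36
  Fieldwork 91 × 0.06 = 5.46
  Oral exam 95 × 0.06 = 5.7
  Final exam 75 × 0.11 = 8.25
  Reflections 97 × 0.12 = 11.64
Sum = 79.57
79.57 is ≥ 79 and < 82 → B-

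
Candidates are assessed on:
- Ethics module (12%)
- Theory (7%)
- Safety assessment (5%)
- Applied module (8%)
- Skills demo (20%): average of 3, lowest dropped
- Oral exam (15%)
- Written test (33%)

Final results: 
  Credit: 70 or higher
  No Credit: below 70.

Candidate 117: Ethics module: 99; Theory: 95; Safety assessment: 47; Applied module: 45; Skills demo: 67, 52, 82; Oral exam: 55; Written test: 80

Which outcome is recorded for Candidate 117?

Skills demo: drop 52 → average of remaining 2 = 149/2 = 74.5
Weighted total:
  Ethics module 99 × 0.12 = 11.88
  Theory 95 × 0.07 = 6.65
  Safety assessment 47 × 0.05 = 2.35
  Applied module 45 × 0.08 = 3.6
  Skills demo 74.5 × 0.2 = 14.9
  Oral exam 55 × 0.15 = 8.25
  Written test 80 × 0.33 = 26.4
Sum = 74.03
74.03 ≥ 70 → Credit

Credit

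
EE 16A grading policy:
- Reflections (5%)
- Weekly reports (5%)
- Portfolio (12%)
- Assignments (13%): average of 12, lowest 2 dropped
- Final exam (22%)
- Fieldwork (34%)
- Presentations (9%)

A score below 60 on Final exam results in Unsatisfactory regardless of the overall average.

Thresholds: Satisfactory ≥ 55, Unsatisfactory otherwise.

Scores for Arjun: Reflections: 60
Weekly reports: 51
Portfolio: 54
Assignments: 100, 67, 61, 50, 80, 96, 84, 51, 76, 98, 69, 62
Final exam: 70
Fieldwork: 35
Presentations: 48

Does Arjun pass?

Unsatisfactory

Assignments: drop 50, 51 → average of remaining 10 = 793/10 = 79.3
Final exam score 70 ≥ 60: minimum met.
Weighted total:
  Reflections 60 × 0.05 = 3
  Weekly reports 51 × 0.05 = 2.55
  Portfolio 54 × 0.12 = 6.48
  Assignments 79.3 × 0.13 = 10.309
  Final exam 70 × 0.22 = 15.4
  Fieldwork 35 × 0.34 = 11.9
  Presentations 48 × 0.09 = 4.32
Sum = 53.959
53.959 < 55 → Unsatisfactory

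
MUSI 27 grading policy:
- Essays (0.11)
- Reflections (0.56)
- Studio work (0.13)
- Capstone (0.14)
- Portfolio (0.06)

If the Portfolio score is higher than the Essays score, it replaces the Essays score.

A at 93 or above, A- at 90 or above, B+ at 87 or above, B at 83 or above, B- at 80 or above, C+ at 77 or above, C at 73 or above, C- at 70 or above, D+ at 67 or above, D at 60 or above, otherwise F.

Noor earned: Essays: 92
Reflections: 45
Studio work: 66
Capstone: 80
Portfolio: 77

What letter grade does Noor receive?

Portfolio (77) ≤ Essays (92), so Essays stays at 92.
Weighted total:
  Essays 92 × 0.11 = 10.12
  Reflections 45 × 0.56 = 25.2
  Studio work 66 × 0.13 = 8.58
  Capstone 80 × 0.14 = 11.2
  Portfolio 77 × 0.06 = 4.62
Sum = 59.72
59.72 < 60 → F

F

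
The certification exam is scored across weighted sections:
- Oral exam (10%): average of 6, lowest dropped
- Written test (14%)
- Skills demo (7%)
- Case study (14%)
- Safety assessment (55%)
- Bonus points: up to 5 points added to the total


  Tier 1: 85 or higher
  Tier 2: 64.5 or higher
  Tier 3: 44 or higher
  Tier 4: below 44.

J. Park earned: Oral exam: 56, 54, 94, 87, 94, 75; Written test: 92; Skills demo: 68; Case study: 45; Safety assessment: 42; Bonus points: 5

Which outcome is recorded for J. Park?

Oral exam: drop 54 → average of remaining 5 = 406/5 = 81.2
Weighted total:
  Oral exam 81.2 × 0.1 = 8.12
  Written test 92 × 0.14 = 12.88
  Skills demo 68 × 0.07 = 4.76
  Case study 45 × 0.14 = 6.3
  Safety assessment 42 × 0.55 = 23.1
Sum = 55.16
Bonus points: 55.16 + 5 = 60.16
60.16 is ≥ 44 and < 64.5 → Tier 3

Tier 3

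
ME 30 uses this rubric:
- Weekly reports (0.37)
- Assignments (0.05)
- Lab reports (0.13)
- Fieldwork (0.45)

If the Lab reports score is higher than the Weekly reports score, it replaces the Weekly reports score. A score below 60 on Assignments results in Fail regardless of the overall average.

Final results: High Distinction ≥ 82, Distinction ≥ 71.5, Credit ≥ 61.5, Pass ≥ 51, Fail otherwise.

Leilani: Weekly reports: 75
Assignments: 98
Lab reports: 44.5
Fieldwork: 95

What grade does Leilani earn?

Distinction

Lab reports (44.5) ≤ Weekly reports (75), so Weekly reports stays at 75.
Assignments score 98 ≥ 60: minimum met.
Weighted total:
  Weekly reports 75 × 0.37 = 27.75
  Assignments 98 × 0.05 = 4.9
  Lab reports 44.5 × 0.13 = 5.785
  Fieldwork 95 × 0.45 = 42.75
Sum = 81.185
81.185 is ≥ 71.5 and < 82 → Distinction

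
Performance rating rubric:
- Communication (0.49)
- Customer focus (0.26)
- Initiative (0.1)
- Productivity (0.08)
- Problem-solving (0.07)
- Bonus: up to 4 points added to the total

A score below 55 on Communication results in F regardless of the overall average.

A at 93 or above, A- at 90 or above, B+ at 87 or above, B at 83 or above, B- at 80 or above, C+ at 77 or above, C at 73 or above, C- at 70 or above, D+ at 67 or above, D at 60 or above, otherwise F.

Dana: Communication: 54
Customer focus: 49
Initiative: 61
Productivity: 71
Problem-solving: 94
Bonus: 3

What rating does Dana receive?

F

Communication score 54 < 55: minimum not met.
Weighted total:
  Communication 54 × 0.49 = 26.46
  Customer focus 49 × 0.26 = 12.74
  Initiative 61 × 0.1 = 6.1
  Productivity 71 × 0.08 = 5.68
  Problem-solving 94 × 0.07 = 6.58
Sum = 57.56
Bonus: 57.56 + 3 = 60.56
Because the Communication minimum was not met, the result is F.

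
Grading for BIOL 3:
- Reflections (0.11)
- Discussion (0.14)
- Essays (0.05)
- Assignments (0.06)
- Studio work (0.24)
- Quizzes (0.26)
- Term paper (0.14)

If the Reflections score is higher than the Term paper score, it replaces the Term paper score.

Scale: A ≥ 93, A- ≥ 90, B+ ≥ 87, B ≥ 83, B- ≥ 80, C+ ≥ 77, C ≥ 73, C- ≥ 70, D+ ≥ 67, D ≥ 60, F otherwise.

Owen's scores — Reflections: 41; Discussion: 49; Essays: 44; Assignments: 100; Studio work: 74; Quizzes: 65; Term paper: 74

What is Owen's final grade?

D

Reflections (41) ≤ Term paper (74), so Term paper stays at 74.
Weighted total:
  Reflections 41 × 0.11 = 4.51
  Discussion 49 × 0.14 = 6.86
  Essays 44 × 0.05 = 2.2
  Assignments 100 × 0.06 = 6
  Studio work 74 × 0.24 = 17.76
  Quizzes 65 × 0.26 = 16.9
  Term paper 74 × 0.14 = 10.36
Sum = 64.59
64.59 is ≥ 60 and < 67 → D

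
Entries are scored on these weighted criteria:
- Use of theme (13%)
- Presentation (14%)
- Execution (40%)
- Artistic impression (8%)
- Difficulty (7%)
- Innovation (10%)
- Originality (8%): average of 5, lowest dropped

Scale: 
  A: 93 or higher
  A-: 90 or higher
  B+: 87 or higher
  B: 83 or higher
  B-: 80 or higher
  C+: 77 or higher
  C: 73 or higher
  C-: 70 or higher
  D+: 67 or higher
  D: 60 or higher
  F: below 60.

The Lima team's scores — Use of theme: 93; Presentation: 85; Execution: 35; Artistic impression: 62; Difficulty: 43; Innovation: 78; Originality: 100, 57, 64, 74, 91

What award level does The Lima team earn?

Originality: drop 57 → average of remaining 4 = 329/4 = 82.25
Weighted total:
  Use of theme 93 × 0.13 = 12.09
  Presentation 85 × 0.14 = 11.9
  Execution 35 × 0.4 = 14
  Artistic impression 62 × 0.08 = 4.96
  Difficulty 43 × 0.07 = 3.01
  Innovation 78 × 0.1 = 7.8
  Originality 82.25 × 0.08 = 6.58
Sum = 60.34
60.34 is ≥ 60 and < 67 → D

D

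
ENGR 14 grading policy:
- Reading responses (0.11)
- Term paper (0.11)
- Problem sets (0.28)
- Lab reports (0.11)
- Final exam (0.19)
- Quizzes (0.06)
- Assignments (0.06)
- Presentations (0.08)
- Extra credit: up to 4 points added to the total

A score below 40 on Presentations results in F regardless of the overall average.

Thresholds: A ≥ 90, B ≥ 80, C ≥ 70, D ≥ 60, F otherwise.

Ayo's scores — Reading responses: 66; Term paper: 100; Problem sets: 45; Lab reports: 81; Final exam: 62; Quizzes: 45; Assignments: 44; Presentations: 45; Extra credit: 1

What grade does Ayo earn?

Presentations score 45 ≥ 40: minimum met.
Weighted total:
  Reading responses 66 × 0.11 = 7.26
  Term paper 100 × 0.11 = 11
  Problem sets 45 × 0.28 = 12.6
  Lab reports 81 × 0.11 = 8.91
  Final exam 62 × 0.19 = 11.78
  Quizzes 45 × 0.06 = 2.7
  Assignments 44 × 0.06 = 2.64
  Presentations 45 × 0.08 = 3.6
Sum = 60.49
Extra credit: 60.49 + 1 = 61.49
61.49 is ≥ 60 and < 70 → D

D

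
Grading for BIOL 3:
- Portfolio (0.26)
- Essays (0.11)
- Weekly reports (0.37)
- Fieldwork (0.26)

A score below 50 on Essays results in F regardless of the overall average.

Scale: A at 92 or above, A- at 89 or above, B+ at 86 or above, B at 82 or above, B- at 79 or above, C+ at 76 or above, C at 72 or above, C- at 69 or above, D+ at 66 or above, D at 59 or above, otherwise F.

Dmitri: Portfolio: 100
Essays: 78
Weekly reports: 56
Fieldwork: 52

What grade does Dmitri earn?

Essays score 78 ≥ 50: minimum met.
Weighted total:
  Portfolio 100 × 0.26 = 26
  Essays 78 × 0.11 = 8.58
  Weekly reports 56 × 0.37 = 20.72
  Fieldwork 52 × 0.26 = 13.52
Sum = 68.82
68.82 is ≥ 66 and < 69 → D+

D+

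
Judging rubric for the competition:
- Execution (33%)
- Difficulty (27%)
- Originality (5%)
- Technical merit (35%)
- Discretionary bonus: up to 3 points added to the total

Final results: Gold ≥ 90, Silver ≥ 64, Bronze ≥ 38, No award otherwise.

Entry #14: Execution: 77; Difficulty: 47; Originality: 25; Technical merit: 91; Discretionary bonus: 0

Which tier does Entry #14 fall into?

Silver

Weighted total:
  Execution 77 × 0.33 = 25.41
  Difficulty 47 × 0.27 = 12.69
  Originality 25 × 0.05 = 1.25
  Technical merit 91 × 0.35 = 31.85
Sum = 71.2
Discretionary bonus: 71.2 + 0 = 71.2
71.2 is ≥ 64 and < 90 → Silver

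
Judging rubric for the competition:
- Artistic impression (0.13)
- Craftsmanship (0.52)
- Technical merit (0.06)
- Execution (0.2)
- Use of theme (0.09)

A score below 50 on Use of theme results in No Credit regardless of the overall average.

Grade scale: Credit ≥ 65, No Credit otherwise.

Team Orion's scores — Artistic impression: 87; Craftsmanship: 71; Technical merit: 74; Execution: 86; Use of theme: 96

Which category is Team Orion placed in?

Use of theme score 96 ≥ 50: minimum met.
Weighted total:
  Artistic impression 87 × 0.13 = 11.31
  Craftsmanship 71 × 0.52 = 36.92
  Technical merit 74 × 0.06 = 4.44
  Execution 86 × 0.2 = 17.2
  Use of theme 96 × 0.09 = 8.64
Sum = 78.51
78.51 ≥ 65 → Credit

Credit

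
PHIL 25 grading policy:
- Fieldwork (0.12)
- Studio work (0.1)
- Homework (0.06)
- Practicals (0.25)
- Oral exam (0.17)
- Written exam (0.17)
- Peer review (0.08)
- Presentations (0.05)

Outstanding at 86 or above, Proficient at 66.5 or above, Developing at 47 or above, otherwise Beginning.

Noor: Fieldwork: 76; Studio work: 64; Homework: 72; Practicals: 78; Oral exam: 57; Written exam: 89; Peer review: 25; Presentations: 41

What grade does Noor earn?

Weighted total:
  Fieldwork 76 × 0.12 = 9.12
  Studio work 64 × 0.1 = 6.4
  Homework 72 × 0.06 = 4.32
  Practicals 78 × 0.25 = 19.5
  Oral exam 57 × 0.17 = 9.69
  Written exam 89 × 0.17 = 15.13
  Peer review 25 × 0.08 = 2
  Presentations 41 × 0.05 = 2.05
Sum = 68.21
68.21 is ≥ 66.5 and < 86 → Proficient

Proficient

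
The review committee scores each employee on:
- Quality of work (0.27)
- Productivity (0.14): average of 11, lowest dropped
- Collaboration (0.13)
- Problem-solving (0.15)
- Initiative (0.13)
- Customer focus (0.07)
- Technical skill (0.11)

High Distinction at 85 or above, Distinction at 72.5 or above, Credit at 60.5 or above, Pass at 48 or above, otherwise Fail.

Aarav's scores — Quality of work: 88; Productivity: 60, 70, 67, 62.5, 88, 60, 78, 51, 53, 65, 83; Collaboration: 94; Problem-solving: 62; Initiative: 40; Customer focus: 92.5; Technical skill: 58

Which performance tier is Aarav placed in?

Distinction

Productivity: drop 51 → average of remaining 10 = 686.5/10 = 68.65
Weighted total:
  Quality of work 88 × 0.27 = 23.76
  Productivity 68.65 × 0.14 = 9.611
  Collaboration 94 × 0.13 = 12.22
  Problem-solving 62 × 0.15 = 9.3
  Initiative 40 × 0.13 = 5.2
  Customer focus 92.5 × 0.07 = 6.475
  Technical skill 58 × 0.11 = 6.38
Sum = 72.946
72.946 is ≥ 72.5 and < 85 → Distinction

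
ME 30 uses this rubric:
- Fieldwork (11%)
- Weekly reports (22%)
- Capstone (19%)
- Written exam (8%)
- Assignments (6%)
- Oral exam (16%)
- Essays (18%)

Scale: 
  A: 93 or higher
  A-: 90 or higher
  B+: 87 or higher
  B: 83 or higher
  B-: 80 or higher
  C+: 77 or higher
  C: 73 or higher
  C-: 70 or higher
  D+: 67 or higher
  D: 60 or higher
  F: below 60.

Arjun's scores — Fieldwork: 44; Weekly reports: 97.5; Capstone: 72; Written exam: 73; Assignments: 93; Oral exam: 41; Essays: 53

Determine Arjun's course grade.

D+

Weighted total:
  Fieldwork 44 × 0.11 = 4.84
  Weekly reports 97.5 × 0.22 = 21.45
  Capstone 72 × 0.19 = 13.68
  Written exam 73 × 0.08 = 5.84
  Assignments 93 × 0.06 = 5.58
  Oral exam 41 × 0.16 = 6.56
  Essays 53 × 0.18 = 9.54
Sum = 67.49
67.49 is ≥ 67 and < 70 → D+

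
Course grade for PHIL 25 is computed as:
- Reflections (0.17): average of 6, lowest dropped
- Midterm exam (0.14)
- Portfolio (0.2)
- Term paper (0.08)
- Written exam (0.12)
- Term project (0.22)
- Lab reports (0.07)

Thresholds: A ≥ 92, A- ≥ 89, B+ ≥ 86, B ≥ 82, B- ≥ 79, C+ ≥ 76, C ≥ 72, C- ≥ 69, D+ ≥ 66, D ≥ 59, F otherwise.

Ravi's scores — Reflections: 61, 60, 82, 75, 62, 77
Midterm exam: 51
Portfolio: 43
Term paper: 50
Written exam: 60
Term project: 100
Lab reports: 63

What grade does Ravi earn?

D

Reflections: drop 60 → average of remaining 5 = 357/5 = 71.4
Weighted total:
  Reflections 71.4 × 0.17 = 12.138
  Midterm exam 51 × 0.14 = 7.14
  Portfolio 43 × 0.2 = 8.6
  Term paper 50 × 0.08 = 4
  Written exam 60 × 0.12 = 7.2
  Term project 100 × 0.22 = 22
  Lab reports 63 × 0.07 = 4.41
Sum = 65.488
65.488 is ≥ 59 and < 66 → D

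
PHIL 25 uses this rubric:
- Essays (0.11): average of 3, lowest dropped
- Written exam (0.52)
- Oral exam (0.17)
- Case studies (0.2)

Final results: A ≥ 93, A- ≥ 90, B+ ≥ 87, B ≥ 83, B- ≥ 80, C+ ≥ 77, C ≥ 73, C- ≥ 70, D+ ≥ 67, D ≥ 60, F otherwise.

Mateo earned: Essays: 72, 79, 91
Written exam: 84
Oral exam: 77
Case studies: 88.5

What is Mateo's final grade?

B

Essays: drop 72 → average of remaining 2 = 170/2 = 85
Weighted total:
  Essays 85 × 0.11 = 9.35
  Written exam 84 × 0.52 = 43.68
  Oral exam 77 × 0.17 = 13.09
  Case studies 88.5 × 0.2 = 17.7
Sum = 83.82
83.82 is ≥ 83 and < 87 → B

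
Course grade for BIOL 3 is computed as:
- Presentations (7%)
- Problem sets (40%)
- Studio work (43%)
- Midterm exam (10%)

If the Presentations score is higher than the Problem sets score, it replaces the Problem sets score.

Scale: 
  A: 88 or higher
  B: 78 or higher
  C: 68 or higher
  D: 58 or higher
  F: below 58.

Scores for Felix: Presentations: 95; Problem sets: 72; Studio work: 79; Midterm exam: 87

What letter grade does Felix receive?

Presentations (95) > Problem sets (72), so Problem sets counts as 95.
Weighted total:
  Presentations 95 × 0.07 = 6.65
  Problem sets 95 × 0.4 = 38
  Studio work 79 × 0.43 = 33.97
  Midterm exam 87 × 0.1 = 8.7
Sum = 87.32
87.32 is ≥ 78 and < 88 → B

B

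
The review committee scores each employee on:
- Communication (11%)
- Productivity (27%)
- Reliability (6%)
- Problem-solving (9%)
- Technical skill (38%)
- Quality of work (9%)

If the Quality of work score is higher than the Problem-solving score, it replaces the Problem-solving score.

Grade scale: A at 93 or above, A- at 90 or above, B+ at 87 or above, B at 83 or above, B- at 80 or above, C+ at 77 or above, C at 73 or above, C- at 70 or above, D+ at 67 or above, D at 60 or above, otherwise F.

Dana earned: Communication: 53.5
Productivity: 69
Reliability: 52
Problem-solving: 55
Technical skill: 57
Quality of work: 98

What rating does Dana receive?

D

Quality of work (98) > Problem-solving (55), so Problem-solving counts as 98.
Weighted total:
  Communication 53.5 × 0.11 = 5.885
  Productivity 69 × 0.27 = 18.63
  Reliability 52 × 0.06 = 3.12
  Problem-solving 98 × 0.09 = 8.82
  Technical skill 57 × 0.38 = 21.66
  Quality of work 98 × 0.09 = 8.82
Sum = 66.935
66.935 is ≥ 60 and < 67 → D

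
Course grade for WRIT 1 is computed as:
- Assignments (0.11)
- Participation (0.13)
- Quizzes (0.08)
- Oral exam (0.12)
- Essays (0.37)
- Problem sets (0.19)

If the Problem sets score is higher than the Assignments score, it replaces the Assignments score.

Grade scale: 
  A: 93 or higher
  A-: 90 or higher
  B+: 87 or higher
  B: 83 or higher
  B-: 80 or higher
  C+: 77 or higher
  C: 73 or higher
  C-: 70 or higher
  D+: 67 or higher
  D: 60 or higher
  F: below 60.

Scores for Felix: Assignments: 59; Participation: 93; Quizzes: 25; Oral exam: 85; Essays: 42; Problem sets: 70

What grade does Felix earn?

Problem sets (70) > Assignments (59), so Assignments counts as 70.
Weighted total:
  Assignments 70 × 0.11 = 7.7
  Participation 93 × 0.13 = 12.09
  Quizzes 25 × 0.08 = 2
  Oral exam 85 × 0.12 = 10.2
  Essays 42 × 0.37 = 15.54
  Problem sets 70 × 0.19 = 13.3
Sum = 60.83
60.83 is ≥ 60 and < 67 → D

D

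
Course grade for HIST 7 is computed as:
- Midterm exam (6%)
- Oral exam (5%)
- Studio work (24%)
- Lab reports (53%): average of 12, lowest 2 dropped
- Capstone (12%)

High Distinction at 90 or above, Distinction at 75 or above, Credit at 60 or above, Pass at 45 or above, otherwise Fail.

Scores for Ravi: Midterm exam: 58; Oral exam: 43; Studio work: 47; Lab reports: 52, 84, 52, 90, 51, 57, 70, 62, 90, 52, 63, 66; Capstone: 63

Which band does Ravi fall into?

Lab reports: drop 51, 52 → average of remaining 10 = 686/10 = 68.6
Weighted total:
  Midterm exam 58 × 0.06 = 3.48
  Oral exam 43 × 0.05 = 2.15
  Studio work 47 × 0.24 = 11.28
  Lab reports 68.6 × 0.53 = 36.358
  Capstone 63 × 0.12 = 7.56
Sum = 60.828
60.828 is ≥ 60 and < 75 → Credit

Credit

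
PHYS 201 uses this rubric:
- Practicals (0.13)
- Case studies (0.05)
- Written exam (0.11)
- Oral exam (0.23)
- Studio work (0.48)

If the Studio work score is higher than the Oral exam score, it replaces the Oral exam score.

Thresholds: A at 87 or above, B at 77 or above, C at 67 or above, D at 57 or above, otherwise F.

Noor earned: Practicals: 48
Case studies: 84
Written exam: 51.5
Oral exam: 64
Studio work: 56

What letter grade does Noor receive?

Studio work (56) ≤ Oral exam (64), so Oral exam stays at 64.
Weighted total:
  Practicals 48 × 0.13 = 6.24
  Case studies 84 × 0.05 = 4.2
  Written exam 51.5 × 0.11 = 5.665
  Oral exam 64 × 0.23 = 14.72
  Studio work 56 × 0.48 = 26.88
Sum = 57.705
57.705 is ≥ 57 and < 67 → D

D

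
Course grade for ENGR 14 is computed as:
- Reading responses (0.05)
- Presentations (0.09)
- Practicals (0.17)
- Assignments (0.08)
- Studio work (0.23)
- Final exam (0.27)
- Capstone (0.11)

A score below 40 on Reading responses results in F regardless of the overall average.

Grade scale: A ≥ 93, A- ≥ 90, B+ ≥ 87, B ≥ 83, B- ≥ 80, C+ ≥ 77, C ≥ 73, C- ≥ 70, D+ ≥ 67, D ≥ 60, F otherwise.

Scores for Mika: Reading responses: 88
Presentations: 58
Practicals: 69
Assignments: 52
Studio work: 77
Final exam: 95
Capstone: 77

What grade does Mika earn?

C+

Reading responses score 88 ≥ 40: minimum met.
Weighted total:
  Reading responses 88 × 0.05 = 4.4
  Presentations 58 × 0.09 = 5.22
  Practicals 69 × 0.17 = 11.73
  Assignments 52 × 0.08 = 4.16
  Studio work 77 × 0.23 = 17.71
  Final exam 95 × 0.27 = 25.65
  Capstone 77 × 0.11 = 8.47
Sum = 77.34
77.34 is ≥ 77 and < 80 → C+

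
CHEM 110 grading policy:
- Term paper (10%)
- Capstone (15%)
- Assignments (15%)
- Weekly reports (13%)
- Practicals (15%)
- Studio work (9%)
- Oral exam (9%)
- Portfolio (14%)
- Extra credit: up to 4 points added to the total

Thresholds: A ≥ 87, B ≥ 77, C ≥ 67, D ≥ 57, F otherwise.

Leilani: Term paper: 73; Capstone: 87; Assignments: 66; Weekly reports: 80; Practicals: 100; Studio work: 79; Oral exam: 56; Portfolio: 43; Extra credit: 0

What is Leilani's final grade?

C

Weighted total:
  Term paper 73 × 0.1 = 7.3
  Capstone 87 × 0.15 = 13.05
  Assignments 66 × 0.15 = 9.9
  Weekly reports 80 × 0.13 = 10.4
  Practicals 100 × 0.15 = 15
  Studio work 79 × 0.09 = 7.11
  Oral exam 56 × 0.09 = 5.04
  Portfolio 43 × 0.14 = 6.02
Sum = 73.82
Extra credit: 73.82 + 0 = 73.82
73.82 is ≥ 67 and < 77 → C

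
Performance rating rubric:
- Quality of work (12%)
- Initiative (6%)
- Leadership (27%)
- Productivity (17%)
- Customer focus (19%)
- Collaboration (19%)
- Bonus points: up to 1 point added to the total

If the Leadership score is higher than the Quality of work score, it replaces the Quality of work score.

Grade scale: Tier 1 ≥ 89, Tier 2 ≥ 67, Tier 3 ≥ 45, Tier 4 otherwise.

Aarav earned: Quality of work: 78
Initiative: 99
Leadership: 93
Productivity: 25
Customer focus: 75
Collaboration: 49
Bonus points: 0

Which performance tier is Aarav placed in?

Leadership (93) > Quality of work (78), so Quality of work counts as 93.
Weighted total:
  Quality of work 93 × 0.12 = 11.16
  Initiative 99 × 0.06 = 5.94
  Leadership 93 × 0.27 = 25.11
  Productivity 25 × 0.17 = 4.25
  Customer focus 75 × 0.19 = 14.25
  Collaboration 49 × 0.19 = 9.31
Sum = 70.02
Bonus points: 70.02 + 0 = 70.02
70.02 is ≥ 67 and < 89 → Tier 2

Tier 2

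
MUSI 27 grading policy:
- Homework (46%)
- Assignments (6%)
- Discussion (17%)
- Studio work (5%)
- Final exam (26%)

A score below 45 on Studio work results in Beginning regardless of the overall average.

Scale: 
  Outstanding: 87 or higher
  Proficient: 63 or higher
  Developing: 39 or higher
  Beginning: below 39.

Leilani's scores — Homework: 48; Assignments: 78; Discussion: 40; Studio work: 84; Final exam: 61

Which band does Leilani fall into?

Developing

Studio work score 84 ≥ 45: minimum met.
Weighted total:
  Homework 48 × 0.46 = 22.08
  Assignments 78 × 0.06 = 4.68
  Discussion 40 × 0.17 = 6.8
  Studio work 84 × 0.05 = 4.2
  Final exam 61 × 0.26 = 15.86
Sum = 53.62
53.62 is ≥ 39 and < 63 → Developing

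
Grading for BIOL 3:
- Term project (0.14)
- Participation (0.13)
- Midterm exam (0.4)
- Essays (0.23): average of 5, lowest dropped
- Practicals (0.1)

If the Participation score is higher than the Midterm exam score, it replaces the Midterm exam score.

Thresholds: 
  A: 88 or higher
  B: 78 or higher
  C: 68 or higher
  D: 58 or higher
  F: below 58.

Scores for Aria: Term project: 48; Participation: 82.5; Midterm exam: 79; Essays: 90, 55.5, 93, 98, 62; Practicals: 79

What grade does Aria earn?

B

Essays: drop 55.5 → average of remaining 4 = 343/4 = 85.75
Participation (82.5) > Midterm exam (79), so Midterm exam counts as 82.5.
Weighted total:
  Term project 48 × 0.14 = 6.72
  Participation 82.5 × 0.13 = 10.725
  Midterm exam 82.5 × 0.4 = 33
  Essays 85.75 × 0.23 = 19.7225
  Practicals 79 × 0.1 = 7.9
Sum = 78.0675
78.0675 is ≥ 78 and < 88 → B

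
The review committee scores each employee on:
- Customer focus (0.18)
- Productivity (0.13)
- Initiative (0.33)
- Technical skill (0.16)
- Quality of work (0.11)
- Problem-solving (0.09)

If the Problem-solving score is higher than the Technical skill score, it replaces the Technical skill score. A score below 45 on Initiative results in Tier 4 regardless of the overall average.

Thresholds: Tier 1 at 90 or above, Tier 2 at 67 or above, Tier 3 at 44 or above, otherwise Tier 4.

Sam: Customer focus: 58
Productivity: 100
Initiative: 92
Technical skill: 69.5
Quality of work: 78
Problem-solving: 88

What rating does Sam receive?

Tier 2

Problem-solving (88) > Technical skill (69.5), so Technical skill counts as 88.
Initiative score 92 ≥ 45: minimum met.
Weighted total:
  Customer focus 58 × 0.18 = 10.44
  Productivity 100 × 0.13 = 13
  Initiative 92 × 0.33 = 30.36
  Technical skill 88 × 0.16 = 14.08
  Quality of work 78 × 0.11 = 8.58
  Problem-solving 88 × 0.09 = 7.92
Sum = 84.38
84.38 is ≥ 67 and < 90 → Tier 2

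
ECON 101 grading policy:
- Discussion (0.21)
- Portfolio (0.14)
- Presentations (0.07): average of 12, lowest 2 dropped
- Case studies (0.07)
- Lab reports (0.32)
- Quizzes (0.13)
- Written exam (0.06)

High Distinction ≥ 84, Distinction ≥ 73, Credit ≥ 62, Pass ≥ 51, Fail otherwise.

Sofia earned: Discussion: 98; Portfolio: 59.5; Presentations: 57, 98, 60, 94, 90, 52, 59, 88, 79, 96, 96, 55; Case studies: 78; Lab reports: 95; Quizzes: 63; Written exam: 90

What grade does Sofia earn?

High Distinction

Presentations: drop 52, 55 → average of remaining 10 = 817/10 = 81.7
Weighted total:
  Discussion 98 × 0.21 = 20.58
  Portfolio 59.5 × 0.14 = 8.33
  Presentations 81.7 × 0.07 = 5.719
  Case studies 78 × 0.07 = 5.46
  Lab reports 95 × 0.32 = 30.4
  Quizzes 63 × 0.13 = 8.19
  Written exam 90 × 0.06 = 5.4
Sum = 84.079
84.079 ≥ 84 → High Distinction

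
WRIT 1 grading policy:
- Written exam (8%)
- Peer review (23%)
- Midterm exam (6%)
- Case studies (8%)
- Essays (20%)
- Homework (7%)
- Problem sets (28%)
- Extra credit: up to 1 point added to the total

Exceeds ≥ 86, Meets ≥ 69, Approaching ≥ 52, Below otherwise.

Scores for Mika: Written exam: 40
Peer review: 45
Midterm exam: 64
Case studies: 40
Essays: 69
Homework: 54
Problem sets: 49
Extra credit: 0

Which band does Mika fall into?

Below

Weighted total:
  Written exam 40 × 0.08 = 3.2
  Peer review 45 × 0.23 = 10.35
  Midterm exam 64 × 0.06 = 3.84
  Case studies 40 × 0.08 = 3.2
  Essays 69 × 0.2 = 13.8
  Homework 54 × 0.07 = 3.78
  Problem sets 49 × 0.28 = 13.72
Sum = 51.89
Extra credit: 51.89 + 0 = 51.89
51.89 < 52 → Below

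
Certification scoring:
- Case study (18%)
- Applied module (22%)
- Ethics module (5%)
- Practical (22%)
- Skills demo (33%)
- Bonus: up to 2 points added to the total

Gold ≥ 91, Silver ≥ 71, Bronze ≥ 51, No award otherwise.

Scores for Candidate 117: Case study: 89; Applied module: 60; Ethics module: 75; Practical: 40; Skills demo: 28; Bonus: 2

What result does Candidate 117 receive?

Weighted total:
  Case study 89 × 0.18 = 16.02
  Applied module 60 × 0.22 = 13.2
  Ethics module 75 × 0.05 = 3.75
  Practical 40 × 0.22 = 8.8
  Skills demo 28 × 0.33 = 9.24
Sum = 51.01
Bonus: 51.01 + 2 = 53.01
53.01 is ≥ 51 and < 71 → Bronze

Bronze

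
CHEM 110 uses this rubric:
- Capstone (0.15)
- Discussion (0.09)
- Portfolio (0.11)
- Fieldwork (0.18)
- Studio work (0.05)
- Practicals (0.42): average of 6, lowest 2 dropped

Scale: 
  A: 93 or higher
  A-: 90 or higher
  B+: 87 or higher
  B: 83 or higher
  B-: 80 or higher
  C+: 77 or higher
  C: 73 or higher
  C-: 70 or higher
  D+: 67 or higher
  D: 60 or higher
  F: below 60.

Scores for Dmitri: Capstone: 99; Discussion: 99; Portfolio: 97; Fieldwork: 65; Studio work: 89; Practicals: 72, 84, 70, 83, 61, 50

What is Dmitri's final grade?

B

Practicals: drop 50, 61 → average of remaining 4 = 309/4 = 77.25
Weighted total:
  Capstone 99 × 0.15 = 14.85
  Discussion 99 × 0.09 = 8.91
  Portfolio 97 × 0.11 = 10.67
  Fieldwork 65 × 0.18 = 11.7
  Studio work 89 × 0.05 = 4.45
  Practicals 77.25 × 0.42 = 32.445
Sum = 83.025
83.025 is ≥ 83 and < 87 → B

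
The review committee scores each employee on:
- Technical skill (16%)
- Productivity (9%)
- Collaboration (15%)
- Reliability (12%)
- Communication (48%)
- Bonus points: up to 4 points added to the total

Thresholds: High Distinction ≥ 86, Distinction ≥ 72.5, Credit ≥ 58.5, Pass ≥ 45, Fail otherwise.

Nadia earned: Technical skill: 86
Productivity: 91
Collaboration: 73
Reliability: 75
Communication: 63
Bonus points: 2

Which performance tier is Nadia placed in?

Distinction

Weighted total:
  Technical skill 86 × 0.16 = 13.76
  Productivity 91 × 0.09 = 8.19
  Collaboration 73 × 0.15 = 10.95
  Reliability 75 × 0.12 = 9
  Communication 63 × 0.48 = 30.24
Sum = 72.14
Bonus points: 72.14 + 2 = 74.14
74.14 is ≥ 72.5 and < 86 → Distinction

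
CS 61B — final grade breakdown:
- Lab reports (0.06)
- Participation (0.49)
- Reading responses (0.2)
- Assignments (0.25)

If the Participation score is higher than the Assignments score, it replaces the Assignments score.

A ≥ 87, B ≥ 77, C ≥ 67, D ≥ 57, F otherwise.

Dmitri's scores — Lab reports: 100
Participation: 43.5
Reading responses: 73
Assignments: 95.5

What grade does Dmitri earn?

Participation (43.5) ≤ Assignments (95.5), so Assignments stays at 95.5.
Weighted total:
  Lab reports 100 × 0.06 = 6
  Participation 43.5 × 0.49 = 21.315
  Reading responses 73 × 0.2 = 14.6
  Assignments 95.5 × 0.25 = 23.875
Sum = 65.79
65.79 is ≥ 57 and < 67 → D

D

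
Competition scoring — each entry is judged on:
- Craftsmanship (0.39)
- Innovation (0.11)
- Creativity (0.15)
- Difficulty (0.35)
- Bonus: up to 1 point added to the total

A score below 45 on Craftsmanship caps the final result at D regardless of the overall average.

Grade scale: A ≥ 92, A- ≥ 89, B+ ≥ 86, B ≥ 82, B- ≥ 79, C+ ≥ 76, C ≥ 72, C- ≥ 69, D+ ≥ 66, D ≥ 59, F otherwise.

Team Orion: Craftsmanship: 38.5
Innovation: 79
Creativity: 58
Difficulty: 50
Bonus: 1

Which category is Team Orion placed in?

F

Craftsmanship score 38.5 < 45: minimum not met.
Weighted total:
  Craftsmanship 38.5 × 0.39 = 15.015
  Innovation 79 × 0.11 = 8.69
  Creativity 58 × 0.15 = 8.7
  Difficulty 50 × 0.35 = 17.5
Sum = 49.905
Bonus: 49.905 + 1 = 50.905
50.905 would be F; cap at D applies → F.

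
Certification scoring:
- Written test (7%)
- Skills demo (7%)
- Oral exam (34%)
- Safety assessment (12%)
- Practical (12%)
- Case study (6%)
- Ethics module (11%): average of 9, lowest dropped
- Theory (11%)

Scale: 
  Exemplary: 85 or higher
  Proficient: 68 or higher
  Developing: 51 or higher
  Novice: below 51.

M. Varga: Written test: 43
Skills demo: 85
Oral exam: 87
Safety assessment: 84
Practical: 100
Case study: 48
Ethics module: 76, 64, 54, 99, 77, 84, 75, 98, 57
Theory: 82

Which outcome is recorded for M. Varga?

Ethics module: drop 54 → average of remaining 8 = 630/8 = 78.75
Weighted total:
  Written test 43 × 0.07 = 3.01
  Skills demo 85 × 0.07 = 5.95
  Oral exam 87 × 0.34 = 29.58
  Safety assessment 84 × 0.12 = 10.08
  Practical 100 × 0.12 = 12
  Case study 48 × 0.06 = 2.88
  Ethics module 78.75 × 0.11 = 8.6625
  Theory 82 × 0.11 = 9.02
Sum = 81.1825
81.1825 is ≥ 68 and < 85 → Proficient

Proficient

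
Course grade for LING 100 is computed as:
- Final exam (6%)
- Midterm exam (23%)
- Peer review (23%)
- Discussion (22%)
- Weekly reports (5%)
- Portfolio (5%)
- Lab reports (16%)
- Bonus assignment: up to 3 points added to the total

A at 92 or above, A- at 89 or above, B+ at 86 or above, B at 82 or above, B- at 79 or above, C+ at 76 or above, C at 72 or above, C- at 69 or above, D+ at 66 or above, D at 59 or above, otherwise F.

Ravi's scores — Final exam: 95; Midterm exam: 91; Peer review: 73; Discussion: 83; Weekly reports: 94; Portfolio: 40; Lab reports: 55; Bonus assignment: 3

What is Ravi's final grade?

Weighted total:
  Final exam 95 × 0.06 = 5.7
  Midterm exam 91 × 0.23 = 20.93
  Peer review 73 × 0.23 = 16.79
  Discussion 83 × 0.22 = 18.26
  Weekly reports 94 × 0.05 = 4.7
  Portfolio 40 × 0.05 = 2
  Lab reports 55 × 0.16 = 8.8
Sum = 77.18
Bonus assignment: 77.18 + 3 = 80.18
80.18 is ≥ 79 and < 82 → B-

B-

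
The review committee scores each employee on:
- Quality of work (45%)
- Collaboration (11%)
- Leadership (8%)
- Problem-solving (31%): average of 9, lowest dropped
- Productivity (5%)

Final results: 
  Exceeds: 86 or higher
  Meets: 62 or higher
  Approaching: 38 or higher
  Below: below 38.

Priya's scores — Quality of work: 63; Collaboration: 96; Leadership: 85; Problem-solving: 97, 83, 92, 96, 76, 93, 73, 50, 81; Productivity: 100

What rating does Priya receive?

Meets

Problem-solving: drop 50 → average of remaining 8 = 691/8 = 86.375
Weighted total:
  Quality of work 63 × 0.45 = 28.35
  Collaboration 96 × 0.11 = 10.56
  Leadership 85 × 0.08 = 6.8
  Problem-solving 86.375 × 0.31 = 26.77625
  Productivity 100 × 0.05 = 5
Sum = 77.48625
77.48625 is ≥ 62 and < 86 → Meets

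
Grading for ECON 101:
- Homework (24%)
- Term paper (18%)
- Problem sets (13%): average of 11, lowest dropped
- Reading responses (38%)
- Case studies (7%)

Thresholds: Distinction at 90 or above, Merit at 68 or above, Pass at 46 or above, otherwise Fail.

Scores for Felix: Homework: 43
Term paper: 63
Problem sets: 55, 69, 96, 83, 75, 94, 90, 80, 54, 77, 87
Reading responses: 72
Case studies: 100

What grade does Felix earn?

Pass

Problem sets: drop 54 → average of remaining 10 = 806/10 = 80.6
Weighted total:
  Homework 43 × 0.24 = 10.32
  Term paper 63 × 0.18 = 11.34
  Problem sets 80.6 × 0.13 = 10.478
  Reading responses 72 × 0.38 = 27.36
  Case studies 100 × 0.07 = 7
Sum = 66.498
66.498 is ≥ 46 and < 68 → Pass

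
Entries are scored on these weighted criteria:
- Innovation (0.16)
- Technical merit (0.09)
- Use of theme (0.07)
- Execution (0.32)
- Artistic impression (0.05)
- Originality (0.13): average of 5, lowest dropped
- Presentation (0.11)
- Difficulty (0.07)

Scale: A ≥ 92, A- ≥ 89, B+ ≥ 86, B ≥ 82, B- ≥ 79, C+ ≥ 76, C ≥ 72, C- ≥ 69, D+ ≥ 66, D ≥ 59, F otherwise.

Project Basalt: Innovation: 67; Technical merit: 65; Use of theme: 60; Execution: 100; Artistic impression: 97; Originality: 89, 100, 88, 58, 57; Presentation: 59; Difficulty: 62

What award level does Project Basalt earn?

Originality: drop 57 → average of remaining 4 = 335/4 = 83.75
Weighted total:
  Innovation 67 × 0.16 = 10.72
  Technical merit 65 × 0.09 = 5.85
  Use of theme 60 × 0.07 = 4.2
  Execution 100 × 0.32 = 32
  Artistic impression 97 × 0.05 = 4.85
  Originality 83.75 × 0.13 = 10.8875
  Presentation 59 × 0.11 = 6.49
  Difficulty 62 × 0.07 = 4.34
Sum = 79.3375
79.3375 is ≥ 79 and < 82 → B-

B-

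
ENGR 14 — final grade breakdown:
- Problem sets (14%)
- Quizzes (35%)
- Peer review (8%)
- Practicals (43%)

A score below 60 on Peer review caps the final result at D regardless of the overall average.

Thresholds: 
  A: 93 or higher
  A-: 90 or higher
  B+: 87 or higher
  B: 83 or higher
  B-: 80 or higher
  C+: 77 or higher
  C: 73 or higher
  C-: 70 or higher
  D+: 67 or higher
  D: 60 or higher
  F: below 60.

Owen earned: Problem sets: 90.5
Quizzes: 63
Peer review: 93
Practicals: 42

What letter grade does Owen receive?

D

Peer review score 93 ≥ 60: minimum met.
Weighted total:
  Problem sets 90.5 × 0.14 = 12.67
  Quizzes 63 × 0.35 = 22.05
  Peer review 93 × 0.08 = 7.44
  Practicals 42 × 0.43 = 18.06
Sum = 60.22
60.22 is ≥ 60 and < 67 → D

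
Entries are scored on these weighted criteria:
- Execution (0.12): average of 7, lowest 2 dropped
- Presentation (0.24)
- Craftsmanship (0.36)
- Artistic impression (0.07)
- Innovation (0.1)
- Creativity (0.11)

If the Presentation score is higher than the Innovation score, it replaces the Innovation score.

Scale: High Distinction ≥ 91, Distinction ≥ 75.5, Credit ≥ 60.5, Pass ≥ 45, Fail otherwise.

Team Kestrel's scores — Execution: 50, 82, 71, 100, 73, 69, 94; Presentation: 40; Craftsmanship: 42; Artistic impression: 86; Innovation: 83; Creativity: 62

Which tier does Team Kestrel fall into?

Pass

Execution: drop 50, 69 → average of remaining 5 = 420/5 = 84
Presentation (40) ≤ Innovation (83), so Innovation stays at 83.
Weighted total:
  Execution 84 × 0.12 = 10.08
  Presentation 40 × 0.24 = 9.6
  Craftsmanship 42 × 0.36 = 15.12
  Artistic impression 86 × 0.07 = 6.02
  Innovation 83 × 0.1 = 8.3
  Creativity 62 × 0.11 = 6.82
Sum = 55.94
55.94 is ≥ 45 and < 60.5 → Pass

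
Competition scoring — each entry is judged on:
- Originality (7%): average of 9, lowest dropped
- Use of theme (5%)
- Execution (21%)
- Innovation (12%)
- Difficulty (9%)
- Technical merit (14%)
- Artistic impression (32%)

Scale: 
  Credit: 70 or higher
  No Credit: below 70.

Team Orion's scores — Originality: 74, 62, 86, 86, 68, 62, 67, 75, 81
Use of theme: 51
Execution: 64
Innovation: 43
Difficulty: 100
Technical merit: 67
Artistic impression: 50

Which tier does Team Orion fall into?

No Credit

Originality: drop 62 → average of remaining 8 = 599/8 = 74.875
Weighted total:
  Originality 74.875 × 0.07 = 5.24125
  Use of theme 51 × 0.05 = 2.55
  Execution 64 × 0.21 = 13.44
  Innovation 43 × 0.12 = 5.16
  Difficulty 100 × 0.09 = 9
  Technical merit 67 × 0.14 = 9.38
  Artistic impression 50 × 0.32 = 16
Sum = 60.77125
60.77125 < 70 → No Credit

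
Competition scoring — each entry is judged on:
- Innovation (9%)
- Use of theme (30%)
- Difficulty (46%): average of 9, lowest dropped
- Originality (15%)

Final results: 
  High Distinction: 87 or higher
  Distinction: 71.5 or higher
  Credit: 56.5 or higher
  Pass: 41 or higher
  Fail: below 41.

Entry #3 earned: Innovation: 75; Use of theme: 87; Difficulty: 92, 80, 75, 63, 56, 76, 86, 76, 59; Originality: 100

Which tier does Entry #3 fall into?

Distinction

Difficulty: drop 56 → average of remaining 8 = 607/8 = 75.875
Weighted total:
  Innovation 75 × 0.09 = 6.75
  Use of theme 87 × 0.3 = 26.1
  Difficulty 75.875 × 0.46 = 34.9025
  Originality 100 × 0.15 = 15
Sum = 82.7525
82.7525 is ≥ 71.5 and < 87 → Distinction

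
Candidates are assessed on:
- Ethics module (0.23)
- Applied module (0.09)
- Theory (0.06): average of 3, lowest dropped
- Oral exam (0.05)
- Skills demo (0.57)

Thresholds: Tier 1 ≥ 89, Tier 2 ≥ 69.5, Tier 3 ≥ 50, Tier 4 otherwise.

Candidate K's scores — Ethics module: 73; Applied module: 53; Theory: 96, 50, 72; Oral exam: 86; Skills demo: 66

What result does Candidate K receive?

Theory: drop 50 → average of remaining 2 = 168/2 = 84
Weighted total:
  Ethics module 73 × 0.23 = 16.79
  Applied module 53 × 0.09 = 4.77
  Theory 84 × 0.06 = 5.04
  Oral exam 86 × 0.05 = 4.3
  Skills demo 66 × 0.57 = 37.62
Sum = 68.52
68.52 is ≥ 50 and < 69.5 → Tier 3

Tier 3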